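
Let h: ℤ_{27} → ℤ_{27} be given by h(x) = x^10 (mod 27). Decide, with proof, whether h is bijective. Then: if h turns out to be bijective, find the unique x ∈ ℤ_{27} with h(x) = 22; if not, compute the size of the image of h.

10

h(0) = 0^10 = 0.
h(3): Repeated squaring mod 27: 3^1 ≡ 3, 3^2 ≡ 3² = 9, 3^4 ≡ 9² = 81 ≡ 0, 3^8 ≡ 0² = 0. Since 10 = 8 + 2, 3^10 ≡ 0·9: 0·9 = 0. So 3^10 ≡ 0 (mod 27).
So h(0) = h(3) = 0 while 0 ≠ 3, thus h is not injective, hence not bijective.
Since h is not bijective, we determine |image(h)|. Computing x^10 mod 27 for each x (by repeated squaring, reducing mod 27 at every step), the values h(0), h(1), …, h(26) are: 0, 1, 25, 0, 4, 22, 0, 7, 19, 0, 10, 16, 0, 13, 13, 0, 16, 10, 0, 19, 7, 0, 22, 4, 0, 25, 1.
The distinct values are {0, 1, 4, 7, 10, 13, 16, 19, 22, 25}; there are 10 of them.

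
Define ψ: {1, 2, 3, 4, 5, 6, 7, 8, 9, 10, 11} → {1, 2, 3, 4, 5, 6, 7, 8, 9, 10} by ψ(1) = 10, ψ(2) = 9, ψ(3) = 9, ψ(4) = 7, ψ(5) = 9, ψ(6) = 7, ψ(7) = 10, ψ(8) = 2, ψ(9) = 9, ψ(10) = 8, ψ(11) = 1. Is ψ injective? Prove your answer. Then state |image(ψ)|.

6

ψ(2) = 9 = ψ(3) with 2 ≠ 3, so ψ is not injective.
The image of ψ is {1, 2, 7, 8, 9, 10}, which has 6 elements.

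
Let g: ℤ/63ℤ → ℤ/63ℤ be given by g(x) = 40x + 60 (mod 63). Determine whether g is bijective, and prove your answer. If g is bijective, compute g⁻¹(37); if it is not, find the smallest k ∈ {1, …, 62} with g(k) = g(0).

Recall: injectivity means: for all u, v in the domain, g(u) = g(v) implies u = v.
If g(u) = g(v), then 40u ≡ 40v (mod 63). Because gcd(40, 63) = 1, we may cancel 40 to get u ≡ v (mod 63).
We now compute 40⁻¹ mod 63 explicitly. Euclid's algorithm: 63 = 1·40 + 23, 40 = 1·23 + 17, 23 = 1·17 + 6, 17 = 2·6 + 5, 6 = 1·5 + 1; back-substituting gives 1 = 52·40 − 33·63, so 40⁻¹ ≡ 52 (mod 63).
For any y ∈ ℤ/63ℤ, x = 52(y − 60) mod 63 satisfies g(x) = 40·52(y − 60) + 60 ≡ y (since 40·52 ≡ 1 mod 63). So every y has a preimage.
Therefore g is bijective.
Since g is bijective, we compute g⁻¹(37): solve 40x + 60 ≡ 37 (mod 63), i.e. 40x ≡ 40 (mod 63).
Multiplying by 40⁻¹ = 52 gives x ≡ 52·40 = 2080 = 33·63 + 1 ≡ 1 (mod 63).
Check: g(1) = 40·1 + 60 = 100 = 1·63 + 37 ≡ 37 (mod 63).

1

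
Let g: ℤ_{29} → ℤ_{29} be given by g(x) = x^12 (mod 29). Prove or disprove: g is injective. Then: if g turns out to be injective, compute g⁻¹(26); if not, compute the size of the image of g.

g(2): Repeated squaring mod 29: 2^1 ≡ 2, 2^2 ≡ 2² = 4, 2^4 ≡ 4² = 16, 2^8 ≡ 16² = 256 ≡ 24. Since 12 = 8 + 4, 2^12 ≡ 24·16: 24·16 = 384 ≡ 7. So 2^12 ≡ 7 (mod 29).
g(5): Repeated squaring mod 29: 5^1 ≡ 5, 5^2 ≡ 5² = 25, 5^4 ≡ 25² = 625 ≡ 16, 5^8 ≡ 16² = 256 ≡ 24. Since 12 = 8 + 4, 5^12 ≡ 24·16: 24·16 = 384 ≡ 7. So 5^12 ≡ 7 (mod 29).
So g(2) = g(5) = 7 while 2 ≠ 5, hence g is not injective.
Since g is not injective, we determine |image(g)|. Computing x^12 mod 29 for each x (by repeated squaring, reducing mod 29 at every step), the values g(0), g(1), …, g(28) are: 0, 1, 7, 16, 20, 7, 25, 16, 24, 24, 20, 23, 1, 23, 25, 25, 23, 1, 23, 20, 24, 24, 16, 25, 7, 20, 16, 7, 1.
The distinct values are {0, 1, 7, 16, 20, 23, 24, 25}; there are 8 of them.

8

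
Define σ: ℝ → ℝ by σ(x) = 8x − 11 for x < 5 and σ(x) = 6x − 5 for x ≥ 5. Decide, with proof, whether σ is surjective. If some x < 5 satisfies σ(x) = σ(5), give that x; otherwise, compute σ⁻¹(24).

9/2

Both pieces are strictly increasing (slopes 8 and 6), so each is injective on its own interval.
The left piece maps (−∞, 5) onto (−∞, 29); the right piece maps [5, ∞) onto [25, ∞).
The union (−∞, 29) ∪ [25, ∞) covers ℝ, so σ is surjective.
For the follow-up: the images overlap, so an x < 5 with σ(x) = σ(5) exists. σ(5) = 25; solving 8x − 11 = 25 for x < 5 gives x = (25 + 11)/8 = 9/2.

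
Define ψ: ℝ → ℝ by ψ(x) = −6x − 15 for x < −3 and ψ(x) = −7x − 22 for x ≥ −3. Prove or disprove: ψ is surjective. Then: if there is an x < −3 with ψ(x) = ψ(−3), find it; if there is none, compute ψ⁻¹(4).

-19/6

Both pieces are strictly decreasing (slopes −6 and −7), so each is injective on its own interval.
The left piece maps (−∞, −3) onto (3, ∞); the right piece maps [−3, ∞) onto (−∞, −1].
The union (3, ∞) ∪ (−∞, −1] omits the interval between 3 and −1; in particular 3 has no preimage. So ψ is not surjective.
Because the two images are disjoint, no x < −3 has ψ(x) = ψ(−3), so we compute ψ⁻¹(4): 4 lies in (3, ∞), so solve −6x − 15 = 4: x = (4 + 15)/(−6) = −19/6.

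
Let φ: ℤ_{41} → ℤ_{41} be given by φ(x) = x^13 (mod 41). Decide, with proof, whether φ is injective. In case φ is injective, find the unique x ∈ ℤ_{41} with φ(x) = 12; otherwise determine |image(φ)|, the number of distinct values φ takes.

7

Since 41 is prime, the nonzero elements of ℤ_{41} form a cyclic group of order 40.
As gcd(13, 40) = 1, raising to the 13th power is a bijection on this group: if a^13 ≡ b^13 then (ab^{−1})^13 = 1, and the only element of order dividing gcd(13, 40) = 1 is 1, so a = b.
With φ(0) = 0 this makes φ injective on all of ℤ_{41}, hence bijective (finite equal-size domain and codomain). In particular φ is injective.
Since φ is injective, we find the preimage of 12. The inverse of x ↦ x^13 on (ℤ_{41})^× is x ↦ x^37, because 13·37 = 481 = 12·40 + 1 ≡ 1 (mod 40) and x^{40} = 1 for x ≠ 0 (Fermat). So φ⁻¹(12) = 12^37 mod 41.
Repeated squaring mod 41: 12^1 ≡ 12, 12^2 ≡ 12² = 144 ≡ 21, 12^4 ≡ 21² = 441 ≡ 31, 12^8 ≡ 31² = 961 ≡ 18, 12^16 ≡ 18² = 324 ≡ 37, 12^32 ≡ 37² = 1369 ≡ 16. Since 37 = 32 + 4 + 1, 12^37 ≡ 16·31·12: 16·31 = 496 ≡ 4, then 4·12 = 48 ≡ 7. So 12^37 ≡ 7 (mod 41).
Hence φ⁻¹(12) = 7.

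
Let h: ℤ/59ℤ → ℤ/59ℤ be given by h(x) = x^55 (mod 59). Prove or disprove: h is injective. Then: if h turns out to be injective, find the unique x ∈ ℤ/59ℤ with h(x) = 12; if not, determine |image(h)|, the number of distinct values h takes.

4

Since 59 is prime, the nonzero elements of ℤ/59ℤ form a cyclic group of order 58.
As gcd(55, 58) = 1, raising to the 55th power is a bijection on this group: if x_1^55 ≡ x_2^55 then (x_1x_2^{−1})^55 = 1, and the only element of order dividing gcd(55, 58) = 1 is 1, so x_1 = x_2.
With h(0) = 0 this makes h injective on all of ℤ/59ℤ, hence bijective (finite equal-size domain and codomain). In particular h is injective.
Since h is injective, we find the preimage of 12. The inverse of x ↦ x^55 on (ℤ/59ℤ)^× is x ↦ x^19, because 55·19 = 1045 = 18·58 + 1 ≡ 1 (mod 58) and x^{58} = 1 for x ≠ 0 (Fermat). So h⁻¹(12) = 12^19 mod 59.
Repeated squaring mod 59: 12^1 ≡ 12, 12^2 ≡ 12² = 144 ≡ 26, 12^4 ≡ 26² = 676 ≡ 27, 12^8 ≡ 27² = 729 ≡ 21, 12^16 ≡ 21² = 441 ≡ 28. Since 19 = 16 + 2 + 1, 12^19 ≡ 28·26·12: 28·26 = 728 ≡ 20, then 20·12 = 240 ≡ 4. So 12^19 ≡ 4 (mod 59).
Hence h⁻¹(12) = 4.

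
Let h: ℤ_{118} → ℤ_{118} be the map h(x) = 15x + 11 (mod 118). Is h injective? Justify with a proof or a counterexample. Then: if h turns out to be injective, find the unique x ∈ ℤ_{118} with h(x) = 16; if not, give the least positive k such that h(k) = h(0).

Suppose h(x_1) = h(x_2) in ℤ_{118}. Then 15x_1 + 11 ≡ 15x_2 + 11 (mod 118), hence 15(x_1 − x_2) ≡ 0 (mod 118).
Since gcd(15, 118) = 1, 15 is invertible modulo 118, hence x_1 − x_2 ≡ 0 (mod 118), i.e. x_1 = x_2.
Thus h is injective.
We now compute 15⁻¹ mod 118 explicitly. Euclid's algorithm: 118 = 7·15 + 13, 15 = 1·13 + 2, 13 = 6·2 + 1; back-substituting gives 1 = 63·15 − 8·118, so 15⁻¹ ≡ 63 (mod 118).
Since h is injective, we compute h⁻¹(16): solve 15x + 11 ≡ 16 (mod 118), i.e. 15x ≡ 5 (mod 118).
Multiplying by 15⁻¹ = 63 gives x ≡ 63·5 = 315 = 2·118 + 79 ≡ 79 (mod 118).
Check: h(79) = 15·79 + 11 = 1196 = 10·118 + 16 ≡ 16 (mod 118).

79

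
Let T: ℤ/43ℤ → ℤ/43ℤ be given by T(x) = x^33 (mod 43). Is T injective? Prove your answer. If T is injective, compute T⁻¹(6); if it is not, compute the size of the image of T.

15

T(1) = 1^33 = 1.
T(6): Repeated squaring mod 43: 6^1 ≡ 6, 6^2 ≡ 6² = 36, 6^4 ≡ 36² = 1296 ≡ 6, 6^8 ≡ 6² = 36, 6^16 ≡ 36² = 1296 ≡ 6, 6^32 ≡ 6² = 36. Since 33 = 32 + 1, 6^33 ≡ 36·6: 36·6 = 216 ≡ 1. So 6^33 ≡ 1 (mod 43).
So T(1) = T(6) = 1 while 1 ≠ 6, hence T is not injective.
Since T is not injective, we determine |image(T)|. Computing x^33 mod 43 for each x (by repeated squaring, reducing mod 43 at every step), the values T(0), T(1), …, T(42) are: 0, 1, 32, 39, 35, 2, 1, 42, 2, 16, 21, 16, 32, 41, 11, 35, 21, 21, 39, 8, 27, 4, 39, 16, 35, 4, 22, 22, 8, 32, 2, 11, 27, 22, 27, 41, 1, 42, 41, 8, 4, 11, 42.
The distinct values are {0, 1, 2, 4, 8, 11, 16, 21, 22, 27, 32, 35, 39, 41, 42}; there are 15 of them.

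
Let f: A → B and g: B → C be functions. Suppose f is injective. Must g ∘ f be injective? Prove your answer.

not injective

No. Take A = B = C = {1, 2}, f = identity (injective), and g(x) = 1 for every x.
Then (g ∘ f)(1) = 1 = (g ∘ f)(2) with 1 ≠ 2, so g ∘ f is not injective.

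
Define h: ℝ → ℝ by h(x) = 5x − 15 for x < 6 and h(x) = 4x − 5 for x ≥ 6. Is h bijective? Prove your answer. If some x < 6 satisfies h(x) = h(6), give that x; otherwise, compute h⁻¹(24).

Both pieces are strictly increasing (slopes 5 and 4), so each is injective on its own interval.
The left piece maps (−∞, 6) onto (−∞, 15); the right piece maps [6, ∞) onto [19, ∞).
The images leave a gap (15 has no preimage), so h is not surjective, hence not bijective.
Because the two images are disjoint, no x < 6 has h(x) = h(6), so we compute h⁻¹(24): 24 lies in [19, ∞), so solve 4x − 5 = 24: x = (24 + 5)/4 = 29/4.

29/4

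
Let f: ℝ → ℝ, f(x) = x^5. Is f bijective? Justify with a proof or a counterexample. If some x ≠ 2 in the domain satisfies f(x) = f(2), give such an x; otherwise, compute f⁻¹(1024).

On ℝ, x ↦ x^5 is strictly increasing (injective) and for any y ∈ ℝ the 5th root y^{1/5} lies in ℝ (surjective). So f is bijective.
Since x ↦ x^5 is strictly increasing on ℝ, it is injective there, so no x ≠ 2 in the domain has f(x) = f(2). We therefore compute f⁻¹(1024) = 1024^{1/5} = 4 (indeed 4^5 = 1024).

4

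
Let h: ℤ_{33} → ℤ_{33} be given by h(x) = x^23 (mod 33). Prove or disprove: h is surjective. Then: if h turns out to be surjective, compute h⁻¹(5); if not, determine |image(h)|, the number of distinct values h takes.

14

Computing x^23 mod 33 for each x (by repeated squaring, reducing mod 33 at every step), the values h(0), h(1), …, h(32) are: 0, 1, 8, 27, 31, 26, 18, 13, 17, 3, 10, 11, 12, 19, 5, 9, 4, 29, 24, 28, 14, 21, 22, 23, 30, 16, 20, 15, 7, 2, 6, 25, 32.
Every element of ℤ_{33} appears exactly once in this list, so h is a bijection, and in particular surjective.
Since h is surjective, we read off the preimage of 5 from the same table: h(14) = 5, so h⁻¹(5) = 14.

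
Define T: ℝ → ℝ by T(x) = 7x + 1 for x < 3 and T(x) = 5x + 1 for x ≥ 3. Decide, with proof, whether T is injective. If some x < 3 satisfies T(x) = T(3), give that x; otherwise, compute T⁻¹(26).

15/7

Both pieces are strictly increasing (slopes 7 and 5), so each is injective on its own interval.
The left piece maps (−∞, 3) onto (−∞, 22); the right piece maps [3, ∞) onto [16, ∞).
These images overlap. In particular T(3) = 16 (right piece), and solving 7x + 1 = 16 on the left piece gives x = 15/7 < 3.
So T(15/7) = T(3) with 15/7 ≠ 3, and T is not injective. This x = 15/7 is the requested value below 3.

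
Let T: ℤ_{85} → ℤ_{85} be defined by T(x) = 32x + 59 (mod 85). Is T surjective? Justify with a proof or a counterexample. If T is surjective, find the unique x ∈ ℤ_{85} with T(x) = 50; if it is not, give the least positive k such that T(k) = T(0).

13

Since gcd(32, 85) = 1, 32 is invertible modulo 85. Euclid's algorithm: 85 = 2·32 + 21, 32 = 1·21 + 11, 21 = 1·11 + 10, 11 = 1·10 + 1; back-substituting gives 1 = 8·32 − 3·85, so 32⁻¹ ≡ 8 (mod 85).
For any y ∈ ℤ_{85}, x = 8(y − 59) mod 85 satisfies T(x) = 32·8(y − 59) + 59 ≡ y (since 32·8 ≡ 1 mod 85). So every y has a preimage.
Therefore T is surjective.
Since T is surjective, we compute T⁻¹(50): solve 32x + 59 ≡ 50 (mod 85), i.e. 32x ≡ 76 (mod 85).
Multiplying by 32⁻¹ = 8 gives x ≡ 8·76 = 608 = 7·85 + 13 ≡ 13 (mod 85).
Check: T(13) = 32·13 + 59 = 475 = 5·85 + 50 ≡ 50 (mod 85).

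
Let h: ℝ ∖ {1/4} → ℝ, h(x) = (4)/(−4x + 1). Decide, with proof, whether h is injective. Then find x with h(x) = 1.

-3/4

Suppose h(x_1) = h(x_2). Cross-multiplying: (4)(−4x_2 + 1) = (4)(−4x_1 + 1).
Expanding both sides and cancelling the symmetric terms leaves 16·(x_1 − x_2) = 0. Since 16 ≠ 0, x_1 = x_2. So h is injective.
Solving h(x) = 1: cross-multiplying gives 4 = 1(−4x + 1), which rearranges to 4x = −3, so x = −3/4.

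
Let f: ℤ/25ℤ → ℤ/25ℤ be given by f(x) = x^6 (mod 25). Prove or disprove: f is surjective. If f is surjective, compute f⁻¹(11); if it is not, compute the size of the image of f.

f(0) = 0^6 = 0.
f(5): Repeated squaring mod 25: 5^1 ≡ 5, 5^2 ≡ 5² = 25 ≡ 0, 5^4 ≡ 0² = 0. Since 6 = 4 + 2, 5^6 ≡ 0·0: 0·0 = 0. So 5^6 ≡ 0 (mod 25).
So f(0) = f(5) = 0 while 0 ≠ 5, thus f is not injective.
A non-injective map from the 25-element set ℤ/25ℤ to itself takes at most 24 distinct values, so it cannot be surjective. Hence f is not surjective.
Since f is not surjective, we determine |image(f)|. Computing x^6 mod 25 for each x (by repeated squaring, reducing mod 25 at every step), the values f(0), f(1), …, f(24) are: 0, 1, 14, 4, 21, 0, 6, 24, 19, 16, 0, 11, 9, 9, 11, 0, 16, 19, 24, 6, 0, 21, 4, 14, 1.
The distinct values are {0, 1, 4, 6, 9, 11, 14, 16, 19, 21, 24}; there are 11 of them.

11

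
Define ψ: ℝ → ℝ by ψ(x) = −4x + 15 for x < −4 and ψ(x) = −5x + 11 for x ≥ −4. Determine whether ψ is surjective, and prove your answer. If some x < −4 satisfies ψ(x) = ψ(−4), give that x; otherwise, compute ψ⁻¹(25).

Both pieces are strictly decreasing (slopes −4 and −5), so each is injective on its own interval.
The left piece maps (−∞, −4) onto (31, ∞); the right piece maps [−4, ∞) onto (−∞, 31].
These images together cover ℝ, so ψ is surjective.
Because the two images are disjoint, no x < −4 has ψ(x) = ψ(−4), so we compute ψ⁻¹(25): 25 lies in (−∞, 31], so solve −5x + 11 = 25: x = (25 − 11)/(−5) = −14/5.

-14/5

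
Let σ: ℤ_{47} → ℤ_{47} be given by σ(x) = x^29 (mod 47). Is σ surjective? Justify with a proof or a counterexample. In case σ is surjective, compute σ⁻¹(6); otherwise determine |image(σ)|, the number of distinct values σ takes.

27

Since 47 is prime, the nonzero elements of ℤ_{47} form a cyclic group of order 46.
As gcd(29, 46) = 1, raising to the 29th power is a bijection on this group: if x_1^29 ≡ x_2^29 then (x_1x_2^{−1})^29 = 1, and the only element of order dividing gcd(29, 46) = 1 is 1, so x_1 = x_2.
With σ(0) = 0 this makes σ injective on all of ℤ_{47}, hence bijective (finite equal-size domain and codomain). In particular σ is surjective.
Since σ is surjective, we find the preimage of 6. The inverse of x ↦ x^29 on (ℤ_{47})^× is x ↦ x^27, because 29·27 = 783 = 17·46 + 1 ≡ 1 (mod 46) and x^{46} = 1 for x ≠ 0 (Fermat). So σ⁻¹(6) = 6^27 mod 47.
Repeated squaring mod 47: 6^1 ≡ 6, 6^2 ≡ 6² = 36, 6^4 ≡ 36² = 1296 ≡ 27, 6^8 ≡ 27² = 729 ≡ 24, 6^16 ≡ 24² = 576 ≡ 12. Since 27 = 16 + 8 + 2 + 1, 6^27 ≡ 12·24·36·6: 12·24 = 288 ≡ 6, then 6·36 = 216 ≡ 28, then 28·6 = 168 ≡ 27. So 6^27 ≡ 27 (mod 47).
Hence σ⁻¹(6) = 27.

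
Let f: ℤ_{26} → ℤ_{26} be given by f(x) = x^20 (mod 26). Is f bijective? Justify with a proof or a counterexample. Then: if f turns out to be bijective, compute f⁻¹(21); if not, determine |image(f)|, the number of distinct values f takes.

f(1) = 1^20 = 1.
f(5): Repeated squaring mod 26: 5^1 ≡ 5, 5^2 ≡ 5² = 25, 5^4 ≡ 25² = 625 ≡ 1, 5^8 ≡ 1² = 1, 5^16 ≡ 1² = 1. Since 20 = 16 + 4, 5^20 ≡ 1·1: 1·1 = 1. So 5^20 ≡ 1 (mod 26).
So f(1) = f(5) = 1 while 1 ≠ 5, hence f is not injective, hence not bijective.
Since f is not bijective, we determine |image(f)|. Computing x^20 mod 26 for each x (by repeated squaring, reducing mod 26 at every step), the values f(0), f(1), …, f(25) are: 0, 1, 22, 9, 16, 1, 16, 3, 14, 3, 22, 9, 14, 13, 14, 9, 22, 3, 14, 3, 16, 1, 16, 9, 22, 1.
The distinct values are {0, 1, 3, 9, 13, 14, 16, 22}; there are 8 of them.

8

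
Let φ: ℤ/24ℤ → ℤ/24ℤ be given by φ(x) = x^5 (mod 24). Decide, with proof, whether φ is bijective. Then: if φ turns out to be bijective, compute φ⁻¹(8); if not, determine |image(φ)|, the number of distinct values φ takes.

φ(0) = 0^5 = 0.
φ(6): Repeated squaring mod 24: 6^1 ≡ 6, 6^2 ≡ 6² = 36 ≡ 12, 6^4 ≡ 12² = 144 ≡ 0. Since 5 = 4 + 1, 6^5 ≡ 0·6: 0·6 = 0. So 6^5 ≡ 0 (mod 24).
So φ(0) = φ(6) = 0 while 0 ≠ 6, thus φ is not injective, hence not bijective.
Since φ is not bijective, we determine |image(φ)|. Computing x^5 mod 24 for each x (by repeated squaring, reducing mod 24 at every step), the values φ(0), φ(1), …, φ(23) are: 0, 1, 8, 3, 16, 5, 0, 7, 8, 9, 16, 11, 0, 13, 8, 15, 16, 17, 0, 19, 8, 21, 16, 23.
The distinct values are {0, 1, 3, 5, 7, 8, 9, 11, 13, 15, 16, 17, 19, 21, 23}; there are 15 of them.

15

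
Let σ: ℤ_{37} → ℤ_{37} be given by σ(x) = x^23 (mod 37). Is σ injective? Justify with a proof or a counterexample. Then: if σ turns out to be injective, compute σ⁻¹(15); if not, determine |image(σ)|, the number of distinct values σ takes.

Since 37 is prime, the nonzero elements of ℤ_{37} form a cyclic group of order 36.
As gcd(23, 36) = 1, raising to the 23rd power is a bijection on this group: if a^23 ≡ b^23 then (ab^{−1})^23 = 1, and the only element of order dividing gcd(23, 36) = 1 is 1, so a = b.
With σ(0) = 0 this makes σ injective on all of ℤ_{37}, hence bijective (finite equal-size domain and codomain). In particular σ is injective.
Since σ is injective, we find the preimage of 15. The inverse of x ↦ x^23 on (ℤ_{37})^× is x ↦ x^11, because 23·11 = 253 = 7·36 + 1 ≡ 1 (mod 36) and x^{36} = 1 for x ≠ 0 (Fermat). So σ⁻¹(15) = 15^11 mod 37.
Repeated squaring mod 37: 15^1 ≡ 15, 15^2 ≡ 15² = 225 ≡ 3, 15^4 ≡ 3² = 9, 15^8 ≡ 9² = 81 ≡ 7. Since 11 = 8 + 2 + 1, 15^11 ≡ 7·3·15: 7·3 = 21, then 21·15 = 315 ≡ 19. So 15^11 ≡ 19 (mod 37).
Hence σ⁻¹(15) = 19.

19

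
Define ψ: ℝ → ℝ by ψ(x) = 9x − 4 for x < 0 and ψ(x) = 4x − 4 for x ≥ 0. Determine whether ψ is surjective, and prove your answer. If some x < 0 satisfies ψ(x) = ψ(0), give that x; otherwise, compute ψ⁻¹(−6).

Both pieces are strictly increasing (slopes 9 and 4), so each is injective on its own interval.
The left piece maps (−∞, 0) onto (−∞, −4); the right piece maps [0, ∞) onto [−4, ∞).
These images together cover ℝ, so ψ is surjective.
Because the two images are disjoint, no x < 0 has ψ(x) = ψ(0), so we compute ψ⁻¹(−6): −6 lies in (−∞, −4), so solve 9x − 4 = −6: x = (−6 + 4)/9 = −2/9.

-2/9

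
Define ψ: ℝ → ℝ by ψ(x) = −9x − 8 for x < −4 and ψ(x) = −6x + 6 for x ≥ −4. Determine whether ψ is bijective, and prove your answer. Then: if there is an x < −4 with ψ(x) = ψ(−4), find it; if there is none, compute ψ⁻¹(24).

-38/9

Both pieces are strictly decreasing (slopes −9 and −6), so each is injective on its own interval.
The left piece maps (−∞, −4) onto (28, ∞); the right piece maps [−4, ∞) onto (−∞, 30].
These images overlap. In particular ψ(−4) = 30 (right piece), and solving −9x − 8 = 30 on the left piece gives x = −38/9 < −4.
So ψ(−38/9) = ψ(−4) with −38/9 ≠ −4, and ψ is not injective, hence not bijective. This x = −38/9 is the requested value below −4.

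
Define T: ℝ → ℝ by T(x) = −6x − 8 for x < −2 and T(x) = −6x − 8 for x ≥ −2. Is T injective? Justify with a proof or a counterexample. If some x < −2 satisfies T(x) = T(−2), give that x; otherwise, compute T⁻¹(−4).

Both pieces are strictly decreasing (slopes −6 and −6), so each is injective on its own interval.
The left piece maps (−∞, −2) onto (4, ∞); the right piece maps [−2, ∞) onto (−∞, 4].
These images are disjoint, so no value is attained by both pieces. So T is injective.
Because the two images are disjoint, no x < −2 has T(x) = T(−2), so we compute T⁻¹(−4): −4 lies in (−∞, 4], so solve −6x − 8 = −4: x = (−4 + 8)/(−6) = −2/3.

-2/3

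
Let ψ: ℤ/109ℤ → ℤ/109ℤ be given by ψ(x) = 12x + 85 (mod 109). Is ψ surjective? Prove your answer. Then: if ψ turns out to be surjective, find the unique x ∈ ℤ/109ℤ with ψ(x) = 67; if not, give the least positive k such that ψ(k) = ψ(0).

53

By definition, surjectivity means every element of the codomain has a preimage under ψ.
Since gcd(12, 109) = 1, 12 is invertible modulo 109. Euclid's algorithm: 109 = 9·12 + 1; back-substituting gives 1 = 100·12 − 11·109, so 12⁻¹ ≡ 100 (mod 109).
Then y ↦ 100(y − 85) is a two-sided inverse to ψ, so every y ∈ ℤ/109ℤ has a preimage.
Hence ψ is surjective.
Since ψ is surjective, we find ψ⁻¹(67): we need 12x ≡ 67 − 85 ≡ 91 (mod 109). Using 12⁻¹ = 100: x ≡ 100·91 = 9100 = 83·109 + 53, so x = 53.
Check: ψ(53) = 12·53 + 85 = 721 = 6·109 + 67 ≡ 67 (mod 109).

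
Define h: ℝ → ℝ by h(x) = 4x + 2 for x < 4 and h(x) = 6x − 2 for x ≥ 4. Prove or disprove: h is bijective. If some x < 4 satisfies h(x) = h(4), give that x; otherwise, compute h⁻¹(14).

3

Both pieces are strictly increasing (slopes 4 and 6), so each is injective on its own interval.
The left piece maps (−∞, 4) onto (−∞, 18); the right piece maps [4, ∞) onto [22, ∞).
The images leave a gap (18 has no preimage), so h is not surjective, hence not bijective.
Because the two images are disjoint, no x < 4 has h(x) = h(4), so we compute h⁻¹(14): 14 lies in (−∞, 18), so solve 4x + 2 = 14: x = (14 − 2)/4 = 3.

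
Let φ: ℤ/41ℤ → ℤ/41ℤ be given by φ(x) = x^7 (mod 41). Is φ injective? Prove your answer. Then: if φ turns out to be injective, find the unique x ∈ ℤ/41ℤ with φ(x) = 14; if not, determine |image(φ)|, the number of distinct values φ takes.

Since 41 is prime, the nonzero elements of ℤ/41ℤ form a cyclic group of order 40.
As gcd(7, 40) = 1, raising to the 7th power is a bijection on this group: if s^7 ≡ t^7 then (st^{−1})^7 = 1, and the only element of order dividing gcd(7, 40) = 1 is 1, so s = t.
With φ(0) = 0 this makes φ injective on all of ℤ/41ℤ, hence bijective (finite equal-size domain and codomain). In particular φ is injective.
Since φ is injective, we find the preimage of 14. The inverse of x ↦ x^7 on (ℤ/41ℤ)^× is x ↦ x^23, because 7·23 = 161 = 4·40 + 1 ≡ 1 (mod 40) and x^{40} = 1 for x ≠ 0 (Fermat). So φ⁻¹(14) = 14^23 mod 41.
Repeated squaring mod 41: 14^1 ≡ 14, 14^2 ≡ 14² = 196 ≡ 32, 14^4 ≡ 32² = 1024 ≡ 40, 14^8 ≡ 40² = 1600 ≡ 1, 14^16 ≡ 1² = 1. Since 23 = 16 + 4 + 2 + 1, 14^23 ≡ 1·40·32·14: 1·40 = 40, then 40·32 = 1280 ≡ 9, then 9·14 = 126 ≡ 3. So 14^23 ≡ 3 (mod 41).
Hence φ⁻¹(14) = 3.

3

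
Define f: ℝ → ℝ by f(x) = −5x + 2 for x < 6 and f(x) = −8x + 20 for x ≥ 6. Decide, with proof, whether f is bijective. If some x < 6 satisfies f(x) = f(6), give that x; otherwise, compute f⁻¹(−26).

28/5

Both pieces are strictly decreasing (slopes −5 and −8), so each is injective on its own interval.
The left piece maps (−∞, 6) onto (−28, ∞); the right piece maps [6, ∞) onto (−∞, −28].
Since −28 = −28, the images partition ℝ: f is injective and surjective, hence bijective.
Because the two images are disjoint, no x < 6 has f(x) = f(6), so we compute f⁻¹(−26): −26 lies in (−28, ∞), so solve −5x + 2 = −26: x = (−26 − 2)/(−5) = 28/5.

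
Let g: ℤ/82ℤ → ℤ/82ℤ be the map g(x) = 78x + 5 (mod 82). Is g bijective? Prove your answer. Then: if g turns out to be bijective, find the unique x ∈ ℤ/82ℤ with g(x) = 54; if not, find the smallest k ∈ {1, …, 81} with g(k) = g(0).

41

By definition, g is injective if g(s) = g(t) implies s = t.
We have gcd(78, 82) = 2 > 1. Taking s = 0 and t = 41: g(0) = 5 and g(41) = 78·41 + 5 = 3203 ≡ 5 (mod 82).
So g(0) = g(41) while 0 ≠ 41, therefore g is not injective, hence not bijective.
Since g is not bijective, we find the least positive k with g(k) = g(0): this means 78k ≡ 0 (mod 82), i.e. 82 ∣ 78k. Since gcd(78, 82) = 2, dividing through by 2 this holds exactly when 41 ∣ 39k, and as gcd(39, 41) = 1, exactly when 41 ∣ k.
The smallest positive such k is 41.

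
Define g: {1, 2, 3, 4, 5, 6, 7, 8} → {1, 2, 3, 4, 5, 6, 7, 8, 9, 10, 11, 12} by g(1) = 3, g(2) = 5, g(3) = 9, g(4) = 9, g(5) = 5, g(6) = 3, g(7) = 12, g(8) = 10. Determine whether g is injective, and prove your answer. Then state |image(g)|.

5

g(3) = 9 = g(4) with 3 ≠ 4, so g is not injective.
The image of g is {3, 5, 9, 10, 12}, which has 5 elements.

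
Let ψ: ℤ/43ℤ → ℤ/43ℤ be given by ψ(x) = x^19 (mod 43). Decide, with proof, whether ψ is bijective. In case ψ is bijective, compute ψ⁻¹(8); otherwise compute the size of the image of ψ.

Since 43 is prime, the nonzero elements of ℤ/43ℤ form a cyclic group of order 42.
As gcd(19, 42) = 1, raising to the 19th power is a bijection on this group: if s^19 ≡ t^19 then (st^{−1})^19 = 1, and the only element of order dividing gcd(19, 42) = 1 is 1, so s = t.
With ψ(0) = 0 this makes ψ injective on all of ℤ/43ℤ, hence bijective (finite equal-size domain and codomain). In particular ψ is bijective.
Since ψ is bijective, we find the preimage of 8. The inverse of x ↦ x^19 on (ℤ/43ℤ)^× is x ↦ x^31, because 19·31 = 589 = 14·42 + 1 ≡ 1 (mod 42) and x^{42} = 1 for x ≠ 0 (Fermat). So ψ⁻¹(8) = 8^31 mod 43.
Repeated squaring mod 43: 8^1 ≡ 8, 8^2 ≡ 8² = 64 ≡ 21, 8^4 ≡ 21² = 441 ≡ 11, 8^8 ≡ 11² = 121 ≡ 35, 8^16 ≡ 35² = 1225 ≡ 21. Since 31 = 16 + 8 + 4 + 2 + 1, 8^31 ≡ 21·35·11·21·8: 21·35 = 735 ≡ 4, then 4·11 = 44 ≡ 1, then 1·21 = 21, then 21·8 = 168 ≡ 39. So 8^31 ≡ 39 (mod 43).
Hence ψ⁻¹(8) = 39.

39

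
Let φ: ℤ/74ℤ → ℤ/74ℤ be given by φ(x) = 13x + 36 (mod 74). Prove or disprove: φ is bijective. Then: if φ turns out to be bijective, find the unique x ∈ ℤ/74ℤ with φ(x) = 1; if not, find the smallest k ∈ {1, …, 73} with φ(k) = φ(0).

3

If φ(x_1) = φ(x_2), then 13x_1 ≡ 13x_2 (mod 74). Because gcd(13, 74) = 1, we may cancel 13 to get x_1 ≡ x_2 (mod 74).
We now compute 13⁻¹ mod 74 explicitly. Euclid's algorithm: 74 = 5·13 + 9, 13 = 1·9 + 4, 9 = 2·4 + 1; back-substituting gives 1 = 57·13 − 10·74, so 13⁻¹ ≡ 57 (mod 74).
For any y ∈ ℤ/74ℤ, x = 57(y − 36) mod 74 satisfies φ(x) = 13·57(y − 36) + 36 ≡ y (since 13·57 ≡ 1 mod 74). So every y has a preimage.
Hence φ is bijective.
Since φ is bijective, we find φ⁻¹(1): we need 13x ≡ 1 − 36 ≡ 39 (mod 74). Using 13⁻¹ = 57: x ≡ 57·39 = 2223 = 30·74 + 3, so x = 3.
Check: φ(3) = 13·3 + 36 = 75 = 1·74 + 1 ≡ 1 (mod 74).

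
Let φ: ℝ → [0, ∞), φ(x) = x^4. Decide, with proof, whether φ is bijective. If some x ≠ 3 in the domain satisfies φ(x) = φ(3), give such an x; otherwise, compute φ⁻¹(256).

φ(3) = 81 = (−3)^4 = φ(−3) (since 4 is even), with 3 ≠ −3. So φ is not injective, hence not bijective.
For the follow-up, such an x exists: taking x = −3 ∈ ℝ gives φ(−3) = 81 = φ(3) with −3 ≠ 3.

-3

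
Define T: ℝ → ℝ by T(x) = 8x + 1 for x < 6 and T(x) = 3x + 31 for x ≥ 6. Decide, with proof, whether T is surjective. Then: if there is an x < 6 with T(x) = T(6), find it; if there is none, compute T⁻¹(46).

Both pieces are strictly increasing (slopes 8 and 3), so each is injective on its own interval.
The left piece maps (−∞, 6) onto (−∞, 49); the right piece maps [6, ∞) onto [49, ∞).
These images together cover ℝ, so T is surjective.
Because the two images are disjoint, no x < 6 has T(x) = T(6), so we compute T⁻¹(46): 46 lies in (−∞, 49), so solve 8x + 1 = 46: x = (46 − 1)/8 = 45/8.

45/8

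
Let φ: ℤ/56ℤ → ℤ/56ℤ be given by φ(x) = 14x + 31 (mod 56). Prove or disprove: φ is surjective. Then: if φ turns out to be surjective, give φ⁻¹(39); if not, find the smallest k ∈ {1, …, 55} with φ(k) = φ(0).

4

By definition, φ is surjective if every y in the codomain equals φ(x) for some x in the domain.
Since gcd(14, 56) = 14, we have 14x ≡ 0 (mod 14) for all x, so φ(x) ≡ 3 (mod 14).
But 0 ≢ 3 (mod 14), so 0 ∈ ℤ/56ℤ has no preimage. Thus φ is not surjective.
Since φ is not surjective, we find the least positive k with φ(k) = φ(0): this means 14k ≡ 0 (mod 56), i.e. 56 ∣ 14k. Since gcd(14, 56) = 14, dividing through by 14 this holds exactly when 4 ∣ k.
The smallest positive such k is 4.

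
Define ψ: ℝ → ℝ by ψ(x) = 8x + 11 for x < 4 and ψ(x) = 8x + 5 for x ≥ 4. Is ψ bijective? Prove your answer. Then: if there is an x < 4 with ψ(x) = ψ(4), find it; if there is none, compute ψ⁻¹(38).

Both pieces are strictly increasing (slopes 8 and 8), so each is injective on its own interval.
The left piece maps (−∞, 4) onto (−∞, 43); the right piece maps [4, ∞) onto [37, ∞).
These images overlap. In particular ψ(4) = 37 (right piece), and solving 8x + 11 = 37 on the left piece gives x = 13/4 < 4.
So ψ(13/4) = ψ(4) with 13/4 ≠ 4, and ψ is not injective, hence not bijective. This x = 13/4 is the requested value below 4.

13/4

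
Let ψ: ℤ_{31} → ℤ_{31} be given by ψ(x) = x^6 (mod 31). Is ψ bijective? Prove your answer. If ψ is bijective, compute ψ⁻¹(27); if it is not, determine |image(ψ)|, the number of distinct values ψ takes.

ψ(1) = 1^6 = 1.
ψ(5): Repeated squaring mod 31: 5^1 ≡ 5, 5^2 ≡ 5² = 25, 5^4 ≡ 25² = 625 ≡ 5. Since 6 = 4 + 2, 5^6 ≡ 5·25: 5·25 = 125 ≡ 1. So 5^6 ≡ 1 (mod 31).
So ψ(1) = ψ(5) = 1 while 1 ≠ 5, thus ψ is not injective, hence not bijective.
Since ψ is not bijective, we determine |image(ψ)|. Computing x^6 mod 31 for each x (by repeated squaring, reducing mod 31 at every step), the values ψ(0), ψ(1), …, ψ(30) are: 0, 1, 2, 16, 4, 1, 1, 4, 8, 8, 2, 4, 2, 16, 8, 16, 16, 8, 16, 2, 4, 2, 8, 8, 4, 1, 1, 4, 16, 2, 1.
The distinct values are {0, 1, 2, 4, 8, 16}; there are 6 of them.

6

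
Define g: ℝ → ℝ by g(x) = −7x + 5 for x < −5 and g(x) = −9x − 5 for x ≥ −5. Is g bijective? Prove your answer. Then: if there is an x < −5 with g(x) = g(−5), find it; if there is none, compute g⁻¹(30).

Both pieces are strictly decreasing (slopes −7 and −9), so each is injective on its own interval.
The left piece maps (−∞, −5) onto (40, ∞); the right piece maps [−5, ∞) onto (−∞, 40].
Since 40 = 40, the images partition ℝ: g is injective and surjective, hence bijective.
Because the two images are disjoint, no x < −5 has g(x) = g(−5), so we compute g⁻¹(30): 30 lies in (−∞, 40], so solve −9x − 5 = 30: x = (30 + 5)/(−9) = −35/9.

-35/9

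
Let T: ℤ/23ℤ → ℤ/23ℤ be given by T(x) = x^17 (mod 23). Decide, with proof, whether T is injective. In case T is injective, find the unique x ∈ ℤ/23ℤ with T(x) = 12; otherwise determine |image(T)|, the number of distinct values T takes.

Since 23 is prime, the nonzero elements of ℤ/23ℤ form a cyclic group of order 22.
As gcd(17, 22) = 1, raising to the 17th power is a bijection on this group: if u^17 ≡ v^17 then (uv^{−1})^17 = 1, and the only element of order dividing gcd(17, 22) = 1 is 1, so u = v.
With T(0) = 0 this makes T injective on all of ℤ/23ℤ, hence bijective (finite equal-size domain and codomain). In particular T is injective.
Since T is injective, we find the preimage of 12. The inverse of x ↦ x^17 on (ℤ/23ℤ)^× is x ↦ x^13, because 17·13 = 221 = 10·22 + 1 ≡ 1 (mod 22) and x^{22} = 1 for x ≠ 0 (Fermat). So T⁻¹(12) = 12^13 mod 23.
Repeated squaring mod 23: 12^1 ≡ 12, 12^2 ≡ 12² = 144 ≡ 6, 12^4 ≡ 6² = 36 ≡ 13, 12^8 ≡ 13² = 169 ≡ 8. Since 13 = 8 + 4 + 1, 12^13 ≡ 8·13·12: 8·13 = 104 ≡ 12, then 12·12 = 144 ≡ 6. So 12^13 ≡ 6 (mod 23).
Hence T⁻¹(12) = 6.

6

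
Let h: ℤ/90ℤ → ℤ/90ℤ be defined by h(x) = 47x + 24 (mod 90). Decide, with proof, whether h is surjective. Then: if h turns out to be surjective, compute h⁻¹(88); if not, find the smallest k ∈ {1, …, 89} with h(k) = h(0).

Since gcd(47, 90) = 1, 47 is invertible modulo 90. Euclid's algorithm: 90 = 1·47 + 43, 47 = 1·43 + 4, 43 = 10·4 + 3, 4 = 1·3 + 1; back-substituting gives 1 = 23·47 − 12·90, so 47⁻¹ ≡ 23 (mod 90).
Then y ↦ 23(y − 24) is a two-sided inverse to h, so every y ∈ ℤ/90ℤ has a preimage.
Therefore h is surjective.
Since h is surjective, we find h⁻¹(88): we need 47x ≡ 88 − 24 ≡ 64 (mod 90). Using 47⁻¹ = 23: x ≡ 23·64 = 1472 = 16·90 + 32, so x = 32.
Check: h(32) = 47·32 + 24 = 1528 = 16·90 + 88 ≡ 88 (mod 90).

32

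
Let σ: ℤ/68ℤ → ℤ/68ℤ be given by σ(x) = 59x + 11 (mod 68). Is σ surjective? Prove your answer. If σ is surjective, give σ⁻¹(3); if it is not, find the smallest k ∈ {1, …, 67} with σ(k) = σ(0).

16

By definition, surjectivity means every element of the codomain has a preimage under σ.
Since gcd(59, 68) = 1, 59 is invertible modulo 68. Euclid's algorithm: 68 = 1·59 + 9, 59 = 6·9 + 5, 9 = 1·5 + 4, 5 = 1·4 + 1; back-substituting gives 1 = 15·59 − 13·68, so 59⁻¹ ≡ 15 (mod 68).
Then y ↦ 15(y − 11) is a two-sided inverse to σ, so every y ∈ ℤ/68ℤ has a preimage.
Hence σ is surjective.
Since σ is surjective, we find σ⁻¹(3): we need 59x ≡ 3 − 11 ≡ 60 (mod 68). Using 59⁻¹ = 15: x ≡ 15·60 = 900 = 13·68 + 16, so x = 16.
Check: σ(16) = 59·16 + 11 = 955 = 14·68 + 3 ≡ 3 (mod 68).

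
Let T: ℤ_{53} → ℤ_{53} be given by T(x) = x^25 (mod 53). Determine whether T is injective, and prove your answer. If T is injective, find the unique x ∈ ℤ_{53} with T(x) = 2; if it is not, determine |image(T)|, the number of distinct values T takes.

Since 53 is prime, the nonzero elements of ℤ_{53} form a cyclic group of order 52.
As gcd(25, 52) = 1, raising to the 25th power is a bijection on this group: if a^25 ≡ b^25 then (ab^{−1})^25 = 1, and the only element of order dividing gcd(25, 52) = 1 is 1, so a = b.
With T(0) = 0 this makes T injective on all of ℤ_{53}, hence bijective (finite equal-size domain and codomain). In particular T is injective.
Since T is injective, we find the preimage of 2. The inverse of x ↦ x^25 on (ℤ_{53})^× is x ↦ x^25, because 25·25 = 625 = 12·52 + 1 ≡ 1 (mod 52) and x^{52} = 1 for x ≠ 0 (Fermat). So T⁻¹(2) = 2^25 mod 53.
Repeated squaring mod 53: 2^1 ≡ 2, 2^2 ≡ 2² = 4, 2^4 ≡ 4² = 16, 2^8 ≡ 16² = 256 ≡ 44, 2^16 ≡ 44² = 1936 ≡ 28. Since 25 = 16 + 8 + 1, 2^25 ≡ 28·44·2: 28·44 = 1232 ≡ 13, then 13·2 = 26. So 2^25 ≡ 26 (mod 53).
Hence T⁻¹(2) = 26.

26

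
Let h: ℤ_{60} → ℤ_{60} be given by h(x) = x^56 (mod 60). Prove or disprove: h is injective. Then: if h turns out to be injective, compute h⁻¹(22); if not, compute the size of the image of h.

h(2): Repeated squaring mod 60: 2^1 ≡ 2, 2^2 ≡ 2² = 4, 2^4 ≡ 4² = 16, 2^8 ≡ 16² = 256 ≡ 16, 2^16 ≡ 16² = 256 ≡ 16, 2^32 ≡ 16² = 256 ≡ 16. Since 56 = 32 + 16 + 8, 2^56 ≡ 16·16·16: 16·16 = 256 ≡ 16, then 16·16 = 256 ≡ 16. So 2^56 ≡ 16 (mod 60).
h(4): Repeated squaring mod 60: 4^1 ≡ 4, 4^2 ≡ 4² = 16, 4^4 ≡ 16² = 256 ≡ 16, 4^8 ≡ 16² = 256 ≡ 16, 4^16 ≡ 16² = 256 ≡ 16, 4^32 ≡ 16² = 256 ≡ 16. Since 56 = 32 + 16 + 8, 4^56 ≡ 16·16·16: 16·16 = 256 ≡ 16, then 16·16 = 256 ≡ 16. So 4^56 ≡ 16 (mod 60).
So h(2) = h(4) = 16 while 2 ≠ 4, therefore h is not injective.
Since h is not injective, we determine |image(h)|. Computing x^56 mod 60 for each x (by repeated squaring, reducing mod 60 at every step), the values h(0), h(1), …, h(59) are: 0, 1, 16, 21, 16, 25, 36, 1, 16, 21, 40, 1, 36, 1, 16, 45, 16, 1, 36, 1, 40, 21, 16, 1, 36, 25, 16, 21, 16, 1, 0, 1, 16, 21, 16, 25, 36, 1, 16, 21, 40, 1, 36, 1, 16, 45, 16, 1, 36, 1, 40, 21, 16, 1, 36, 25, 16, 21, 16, 1.
The distinct values are {0, 1, 16, 21, 25, 36, 40, 45}; there are 8 of them.

8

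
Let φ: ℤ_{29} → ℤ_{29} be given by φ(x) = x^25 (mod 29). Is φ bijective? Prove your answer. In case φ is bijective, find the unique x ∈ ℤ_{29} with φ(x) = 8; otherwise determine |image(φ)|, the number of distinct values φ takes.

15

Since 29 is prime, the nonzero elements of ℤ_{29} form a cyclic group of order 28.
As gcd(25, 28) = 1, raising to the 25th power is a bijection on this group: if u^25 ≡ v^25 then (uv^{−1})^25 = 1, and the only element of order dividing gcd(25, 28) = 1 is 1, so u = v.
With φ(0) = 0 this makes φ injective on all of ℤ_{29}, hence bijective (finite equal-size domain and codomain). In particular φ is bijective.
Since φ is bijective, we find the preimage of 8. The inverse of x ↦ x^25 on (ℤ_{29})^× is x ↦ x^9, because 25·9 = 225 = 8·28 + 1 ≡ 1 (mod 28) and x^{28} = 1 for x ≠ 0 (Fermat). So φ⁻¹(8) = 8^9 mod 29.
Repeated squaring mod 29: 8^1 ≡ 8, 8^2 ≡ 8² = 64 ≡ 6, 8^4 ≡ 6² = 36 ≡ 7, 8^8 ≡ 7² = 49 ≡ 20. Since 9 = 8 + 1, 8^9 ≡ 20·8: 20·8 = 160 ≡ 15. So 8^9 ≡ 15 (mod 29).
Hence φ⁻¹(8) = 15.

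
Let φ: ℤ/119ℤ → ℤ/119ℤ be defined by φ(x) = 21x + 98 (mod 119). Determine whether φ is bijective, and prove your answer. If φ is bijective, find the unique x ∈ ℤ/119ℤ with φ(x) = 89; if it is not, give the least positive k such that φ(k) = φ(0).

17

Recall that φ is injective when φ(u) = φ(v) forces u = v.
We have gcd(21, 119) = 7 > 1. Taking u = 0 and v = 17: φ(0) = 98 and φ(17) = 21·17 + 98 = 455 ≡ 98 (mod 119).
So φ(0) = φ(17) while 0 ≠ 17, therefore φ is not injective, hence not bijective.
Since φ is not bijective, we find the least positive k with φ(k) = φ(0): this means 21k ≡ 0 (mod 119), i.e. 119 ∣ 21k. Since gcd(21, 119) = 7, dividing through by 7 this holds exactly when 17 ∣ 3k, and as gcd(3, 17) = 1, exactly when 17 ∣ k.
The smallest positive such k is 17.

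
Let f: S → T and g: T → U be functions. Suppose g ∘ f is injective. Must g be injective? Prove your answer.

not injective

No. Take S = {0}, T = {0, 1}, U = {0, 1}, f(a) = a for each a ∈ S, and g(b) = 0 if b ∈ {0, 1} else g(b) = b.
Then g ∘ f = f is injective (S ⊂ T and f is the inclusion), but g(0) = g(1) = 0 with 0 ≠ 1, so g is not injective.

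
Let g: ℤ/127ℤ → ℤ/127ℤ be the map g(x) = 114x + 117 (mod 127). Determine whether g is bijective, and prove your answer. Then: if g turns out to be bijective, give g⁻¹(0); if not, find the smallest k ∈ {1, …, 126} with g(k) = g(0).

Suppose g(s) = g(t) in ℤ/127ℤ. Then 114s + 117 ≡ 114t + 117 (mod 127), therefore 114(s − t) ≡ 0 (mod 127).
Since gcd(114, 127) = 1, 114 is invertible modulo 127, hence s − t ≡ 0 (mod 127), i.e. s = t.
We now compute 114⁻¹ mod 127 explicitly. Euclid's algorithm: 127 = 1·114 + 13, 114 = 8·13 + 10, 13 = 1·10 + 3, 10 = 3·3 + 1; back-substituting gives 1 = 39·114 − 35·127, so 114⁻¹ ≡ 39 (mod 127).
For any y ∈ ℤ/127ℤ, x = 39(y − 117) mod 127 satisfies g(x) = 114·39(y − 117) + 117 ≡ y (since 114·39 ≡ 1 mod 127). So every y has a preimage.
Thus g is bijective.
Since g is bijective, we find g⁻¹(0): we need 114x ≡ 0 − 117 ≡ 10 (mod 127). Using 114⁻¹ = 39: x ≡ 39·10 = 390 = 3·127 + 9, so x = 9.
Check: g(9) = 114·9 + 117 = 1143 = 9·127 + 0 ≡ 0 (mod 127).

9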